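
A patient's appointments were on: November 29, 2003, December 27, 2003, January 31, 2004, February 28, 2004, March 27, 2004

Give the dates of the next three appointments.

April 24, 2004; May 29, 2004; June 26, 2004

These are Saturdays with 28, 35, 28, 28-day gaps.
Each is the final Saturday of its month — November 29, 2003 is past the 28th, so '4th Saturday' doesn't fit.
April 2004 ends with Saturday April 24, 2004.
Last Saturday of May 2004: May 29, 2004.
June 2004 ends with Saturday June 26, 2004.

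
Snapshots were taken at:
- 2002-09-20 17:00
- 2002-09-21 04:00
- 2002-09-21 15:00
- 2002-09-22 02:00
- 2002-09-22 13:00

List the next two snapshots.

2002-09-23 00:00, 2002-09-23 11:00

The interval is a steady 11 hours (11, 11, 11, 11).
2002-09-22 13:00 + 11 h = 2002-09-23 00:00.
2002-09-23 00:00 + 11 h = 2002-09-23 11:00.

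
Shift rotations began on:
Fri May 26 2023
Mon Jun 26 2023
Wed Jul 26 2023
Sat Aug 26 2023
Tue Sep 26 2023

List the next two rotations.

Gaps: 31, 30, 31, 31 days — not constant. Every event is on the 26th of the month.
Pattern: the 26th of each month.
Next: October 2023 → Thu Oct 26 2023.
November 2023: Sun Nov 26 2023.

Thu Oct 26 2023, Sun Nov 26 2023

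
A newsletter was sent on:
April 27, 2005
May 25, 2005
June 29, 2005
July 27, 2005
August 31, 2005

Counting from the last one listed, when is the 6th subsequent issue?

February 22, 2006

These are Wednesdays with 28, 35, 28, 35-day gaps.
Each is the final Wednesday of its month — June 29, 2005 is past the 28th, so '4th Wednesday' doesn't fit.
September 2005 ends with Wednesday September 28, 2005.
Last Wednesday of October 2005: October 26, 2005.
November 2005 ends with Wednesday November 30, 2005.
Last Wednesday of December 2005: December 28, 2005.
January 2006 ends with Wednesday January 25, 2006.
February 2006 ends with Wednesday February 22, 2006.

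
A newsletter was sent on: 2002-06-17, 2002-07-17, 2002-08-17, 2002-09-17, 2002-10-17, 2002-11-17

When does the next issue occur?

2002-12-17

Each date is the 17th; the gaps (30, 31, 31, 30, 31) track the month lengths.
The rule is the 17th of each month.
Next: December 2002 → 2002-12-17.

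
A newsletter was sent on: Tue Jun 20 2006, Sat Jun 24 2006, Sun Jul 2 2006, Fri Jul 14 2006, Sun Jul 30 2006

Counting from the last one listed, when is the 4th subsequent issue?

Sat Nov 11 2006

The spacing grows by 4 each time: 4, 8, 12, 16 days.
Next gap: 20 days. Sun Jul 30 2006 + 20 days = Sat Aug 19 2006.
Next gap: 24 days. Sat Aug 19 2006 + 24 days = Tue Sep 12 2006.
Next gap: 28 days. Tue Sep 12 2006 + 28 days = Tue Oct 10 2006.
Next gap: 32 days. Tue Oct 10 2006 + 32 days = Sat Nov 11 2006.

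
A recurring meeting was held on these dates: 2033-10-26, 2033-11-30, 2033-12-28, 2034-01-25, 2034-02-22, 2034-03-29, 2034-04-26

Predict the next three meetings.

2034-05-31, 2034-06-28, 2034-07-26

All Wednesdays; the gaps (35, 28, 28, 28, 35, 28) vary with month length.
This is the last Wednesday of each month.
Last Wednesday of May 2034: 2034-05-31.
Last Wednesday of June 2034: 2034-06-28.
July 2034 ends with Wednesday 2034-07-26.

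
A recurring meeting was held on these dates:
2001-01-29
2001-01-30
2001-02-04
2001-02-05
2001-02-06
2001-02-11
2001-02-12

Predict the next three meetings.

Gaps: 1, 5, 1, 1, 5, 1 days — not constant, but cyclic with period 3.
The events fall on every Monday, Tuesday and Sunday.
The following Tuesday is 2001-02-13.
Next Sunday: 2001-02-18.
The following Monday is 2001-02-19.

2001-02-13, 2001-02-18, 2001-02-19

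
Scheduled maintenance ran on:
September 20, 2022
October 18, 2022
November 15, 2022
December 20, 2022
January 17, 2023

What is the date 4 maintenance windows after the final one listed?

All dates are Tuesdays, 28, 28, 35, 28 days apart.
Specifically, the 3rd Tuesday of each month.
3rd Tuesday of February 2023: February 21, 2023.
March 2023 — 3rd Tuesday is March 21, 2023.
April 2023 — 3rd Tuesday is April 18, 2023.
May 2023 — 3rd Tuesday is May 16, 2023.

May 16, 2023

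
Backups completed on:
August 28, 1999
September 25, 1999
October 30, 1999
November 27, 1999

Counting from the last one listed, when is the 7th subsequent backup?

Every date is a Saturday; gaps 28, 35, 28 days.
Each is the last Saturday of its month (at least one falls on the 29th or later, ruling out '4th Saturday').
December 1999 ends with Saturday December 25, 1999.
January 2000 ends with Saturday January 29, 2000.
February 2000 ends with Saturday February 26, 2000.
Last Saturday of March 2000: March 25, 2000.
April 2000 ends with Saturday April 29, 2000.
May 2000 ends with Saturday May 27, 2000.
Last Saturday of June 2000: June 24, 2000.

June 24, 2000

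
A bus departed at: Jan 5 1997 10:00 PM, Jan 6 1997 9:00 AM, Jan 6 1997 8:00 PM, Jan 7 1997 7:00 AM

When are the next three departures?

Jan 7 1997 6:00 PM, Jan 8 1997 5:00 AM, Jan 8 1997 4:00 PM

Spacing: 11, 11, 11 h — constant 11 h.
Jan 7 1997 7:00 AM + 11 h = Jan 7 1997 6:00 PM.
Jan 7 1997 6:00 PM + 11 h = Jan 8 1997 5:00 AM.
Jan 8 1997 5:00 AM + 11 h = Jan 8 1997 4:00 PM.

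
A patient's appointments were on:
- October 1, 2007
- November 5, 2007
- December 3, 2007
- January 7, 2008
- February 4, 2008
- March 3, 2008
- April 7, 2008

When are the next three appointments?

May 5, 2008; June 2, 2008; July 7, 2008

These are Mondays at 28- or 35-day spacing (35, 28, 35, 28, 28, 35).
The pattern: 1st Monday of the month.
1st Monday of May 2008: May 5, 2008.
1st Monday of June 2008: June 2, 2008.
1st Monday of July 2008: July 7, 2008.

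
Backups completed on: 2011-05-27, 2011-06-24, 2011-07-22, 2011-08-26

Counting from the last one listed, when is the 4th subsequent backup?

2011-12-23

All dates are Fridays, 28, 28, 35 days apart.
Specifically, the 4th Friday of each month.
4th Friday of September 2011: 2011-09-23.
4th Friday of October 2011: 2011-10-28.
November 2011 — 4th Friday is 2011-11-25.
4th Friday of December 2011: 2011-12-23.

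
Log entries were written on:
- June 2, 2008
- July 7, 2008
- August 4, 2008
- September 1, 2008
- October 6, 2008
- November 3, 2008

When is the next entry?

Gaps: 35, 28, 28, 35, 28 days — a mix of 28 and 35. Every date is a Monday.
Each is the 1st Monday of its month.
1st Monday of December 2008: December 1, 2008.

December 1, 2008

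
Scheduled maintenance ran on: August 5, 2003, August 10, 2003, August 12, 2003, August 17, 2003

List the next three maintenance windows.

August 19, 2003; August 24, 2003; August 26, 2003

Gaps: 5, 2, 5 days — not constant, but cyclic with period 2.
The events fall on every Tuesday and Sunday.
The following Tuesday is August 19, 2003.
Next Sunday: August 24, 2003.
The following Tuesday is August 26, 2003.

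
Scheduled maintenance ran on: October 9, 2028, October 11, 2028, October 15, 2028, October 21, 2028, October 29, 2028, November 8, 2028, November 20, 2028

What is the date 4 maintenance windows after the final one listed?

Gaps: 2, 4, 6, 8, 10, 12 days — each gap is 2 larger than the previous one.
Next gap: 14 days. November 20, 2028 + 14 days = December 4, 2028.
Next gap: 16 days. December 4, 2028 + 16 days = December 20, 2028.
Next gap: 18 days. December 20, 2028 + 18 days = January 7, 2029.
Next gap: 20 days. January 7, 2029 + 20 days = January 27, 2029.

January 27, 2029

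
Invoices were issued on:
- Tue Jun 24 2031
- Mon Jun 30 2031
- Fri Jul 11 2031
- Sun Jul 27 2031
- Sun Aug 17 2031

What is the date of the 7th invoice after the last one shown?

Sun May 30 2032

Intervals are 6, 11, 16, 21 days — an arithmetic progression with common difference 5.
Next gap: 26 days. Sun Aug 17 2031 + 26 days = Fri Sep 12 2031.
Next gap: 31 days. Fri Sep 12 2031 + 31 days = Mon Oct 13 2031.
Next gap: 36 days. Mon Oct 13 2031 + 36 days = Tue Nov 18 2031.
Next gap: 41 days. Tue Nov 18 2031 + 41 days = Mon Dec 29 2031.
Next gap: 46 days. Mon Dec 29 2031 + 46 days = Fri Feb 13 2032.
Next gap: 51 days. Fri Feb 13 2032 + 51 days = Sun Apr 4 2032.
Next gap: 56 days. Sun Apr 4 2032 + 56 days = Sun May 30 2032.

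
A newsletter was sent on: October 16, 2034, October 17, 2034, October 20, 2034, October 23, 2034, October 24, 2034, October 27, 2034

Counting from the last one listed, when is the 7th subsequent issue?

Every event lands on a Monday or Tuesday or Friday (gaps cycle 1, 3, 3, 1, 3).
So the schedule is: every Monday, Tuesday and Friday.
The following Monday is October 30, 2034.
The following Tuesday is October 31, 2034.
Next Friday: November 3, 2034.
The following Monday is November 6, 2034.
Next Tuesday: November 7, 2034.
Next Friday: November 10, 2034.
Next Monday: November 13, 2034.

November 13, 2034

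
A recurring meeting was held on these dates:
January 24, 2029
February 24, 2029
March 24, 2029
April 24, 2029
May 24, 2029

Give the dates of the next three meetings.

June 24, 2029; July 24, 2029; August 24, 2029

Gaps: 31, 28, 31, 30 days — not constant. Every event is on the 24th of the month.
Pattern: the 24th of each month.
Next: June 2029 → June 24, 2029.
Next: July 2029 → July 24, 2029.
Next: August 2029 → August 24, 2029.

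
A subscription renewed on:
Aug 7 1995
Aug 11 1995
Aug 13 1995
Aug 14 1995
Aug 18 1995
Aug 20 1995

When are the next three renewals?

Every event lands on a Monday or Friday or Sunday (gaps cycle 4, 2, 1, 4, 2).
So the schedule is: every Monday, Friday and Sunday.
The following Monday is Aug 21 1995.
Next Friday: Aug 25 1995.
The following Sunday is Aug 27 1995.

Aug 21 1995, Aug 25 1995, Aug 27 1995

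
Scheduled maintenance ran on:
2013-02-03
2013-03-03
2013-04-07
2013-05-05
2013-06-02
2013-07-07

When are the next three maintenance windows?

2013-08-04, 2013-09-01, 2013-10-06

All dates are Sundays, 28, 35, 28, 28, 35 days apart.
Specifically, the 1st Sunday of each month.
1st Sunday of August 2013: 2013-08-04.
September 2013 — 1st Sunday is 2013-09-01.
1st Sunday of October 2013: 2013-10-06.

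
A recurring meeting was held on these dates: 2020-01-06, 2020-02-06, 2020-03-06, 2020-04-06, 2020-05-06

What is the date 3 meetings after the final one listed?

2020-08-06

The day-of-month is always 6 (31, 29, 31, 30 days between events).
So this recurs on the 6th of each month.
Next: June 2020 → 2020-06-06.
July 2020: 2020-07-06.
August 2020: 2020-08-06.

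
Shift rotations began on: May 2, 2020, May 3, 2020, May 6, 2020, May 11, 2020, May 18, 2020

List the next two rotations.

May 27, 2020; June 7, 2020

Intervals are 1, 3, 5, 7 days — an arithmetic progression with common difference 2.
Next gap: 9 days. May 18, 2020 + 9 days = May 27, 2020.
Next gap: 11 days. May 27, 2020 + 11 days = June 7, 2020.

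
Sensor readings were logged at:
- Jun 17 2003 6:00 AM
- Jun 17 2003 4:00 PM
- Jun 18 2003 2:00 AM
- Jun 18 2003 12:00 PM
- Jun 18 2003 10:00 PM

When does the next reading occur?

Jun 19 2003 8:00 AM

Spacing: 10, 10, 10, 10 h — constant 10 h.
Jun 18 2003 10:00 PM + 10 h = Jun 19 2003 8:00 AM.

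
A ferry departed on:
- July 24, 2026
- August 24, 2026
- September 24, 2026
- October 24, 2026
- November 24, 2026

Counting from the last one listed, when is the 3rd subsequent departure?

The day-of-month is always 24 (31, 31, 30, 31 days between events).
So this recurs on the 24th of each month.
Next: December 2026 → December 24, 2026.
Next: January 2027 → January 24, 2027.
Next: February 2027 → February 24, 2027.

February 24, 2027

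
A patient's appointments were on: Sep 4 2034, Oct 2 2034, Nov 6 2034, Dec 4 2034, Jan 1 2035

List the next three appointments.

Feb 5 2035, Mar 5 2035, Apr 2 2035

These are Mondays at 28- or 35-day spacing (28, 35, 28, 28).
The pattern: 1st Monday of the month.
February 2035 — 1st Monday is Feb 5 2035.
1st Monday of March 2035: Mar 5 2035.
1st Monday of April 2035: Apr 2 2035.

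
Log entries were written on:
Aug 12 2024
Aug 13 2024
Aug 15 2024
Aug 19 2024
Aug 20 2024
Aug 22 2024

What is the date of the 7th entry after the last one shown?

Sep 9 2024

The gap pattern 1, 2, 4, 1, 2 repeats every 3 events.
These are the Mondays, Tuesdays and Thursdays of each week.
The following Monday is Aug 26 2024.
Next Tuesday: Aug 27 2024.
Next Thursday: Aug 29 2024.
Next Monday: Sep 2 2024.
The following Tuesday is Sep 3 2024.
The following Thursday is Sep 5 2024.
The following Monday is Sep 9 2024.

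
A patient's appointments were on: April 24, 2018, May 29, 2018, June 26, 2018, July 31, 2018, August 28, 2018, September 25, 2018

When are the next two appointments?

Every date is a Tuesday; gaps 35, 28, 35, 28, 28 days.
Each is the last Tuesday of its month (at least one falls on the 29th or later, ruling out '4th Tuesday').
October 2018 ends with Tuesday October 30, 2018.
Last Tuesday of November 2018: November 27, 2018.

October 30, 2018; November 27, 2018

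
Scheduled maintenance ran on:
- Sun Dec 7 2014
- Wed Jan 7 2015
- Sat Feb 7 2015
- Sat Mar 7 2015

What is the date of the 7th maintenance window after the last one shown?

Wed Oct 7 2015

Gaps: 31, 31, 28 days — not constant. Every event is on the 7th of the month.
Pattern: the 7th of each month.
April 2015: Tue Apr 7 2015.
Next: May 2015 → Thu May 7 2015.
June 2015: Sun Jun 7 2015.
July 2015: Tue Jul 7 2015.
Next: August 2015 → Fri Aug 7 2015.
September 2015: Mon Sep 7 2015.
Next: October 2015 → Wed Oct 7 2015.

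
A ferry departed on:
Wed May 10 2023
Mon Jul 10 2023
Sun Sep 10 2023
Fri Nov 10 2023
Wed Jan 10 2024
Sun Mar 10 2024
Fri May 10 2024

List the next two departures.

Wed Jul 10 2024, Tue Sep 10 2024

Gaps: 61, 62, 61, 61, 60, 61 days — not constant. Every event is on the 10th of the month.
Pattern: the 10th of every 2 months.
July 2024: Wed Jul 10 2024.
September 2024: Tue Sep 10 2024.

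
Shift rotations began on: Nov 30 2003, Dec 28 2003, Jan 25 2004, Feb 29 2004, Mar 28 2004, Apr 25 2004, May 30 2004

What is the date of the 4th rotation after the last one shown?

These are Sundays with 28, 28, 35, 28, 28, 35-day gaps.
Each is the final Sunday of its month — Nov 30 2003 is past the 28th, so '4th Sunday' doesn't fit.
Last Sunday of June 2004: Jun 27 2004.
Last Sunday of July 2004: Jul 25 2004.
Last Sunday of August 2004: Aug 29 2004.
September 2004 ends with Sunday Sep 26 2004.

Sep 26 2004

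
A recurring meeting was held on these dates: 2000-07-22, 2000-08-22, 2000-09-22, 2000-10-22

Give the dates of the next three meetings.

2000-11-22, 2000-12-22, 2001-01-22

The day-of-month is always 22 (31, 31, 30 days between events).
So this recurs on the 22nd of each month.
November 2000: 2000-11-22.
December 2000: 2000-12-22.
Next: January 2001 → 2001-01-22.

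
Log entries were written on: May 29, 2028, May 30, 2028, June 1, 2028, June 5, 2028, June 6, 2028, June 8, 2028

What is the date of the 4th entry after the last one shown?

June 19, 2028

The gap pattern 1, 2, 4, 1, 2 repeats every 3 events.
These are the Mondays, Tuesdays and Thursdays of each week.
The following Monday is June 12, 2028.
The following Tuesday is June 13, 2028.
Next Thursday: June 15, 2028.
The following Monday is June 19, 2028.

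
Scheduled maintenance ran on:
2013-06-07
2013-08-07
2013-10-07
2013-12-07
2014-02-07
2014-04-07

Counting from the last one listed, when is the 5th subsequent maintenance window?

The day-of-month is always 7 (61, 61, 61, 62, 59 days between events).
So this recurs on the 7th of every 2 months.
Next: June 2014 → 2014-06-07.
Next: August 2014 → 2014-08-07.
Next: October 2014 → 2014-10-07.
Next: December 2014 → 2014-12-07.
Next: February 2015 → 2015-02-07.

2015-02-07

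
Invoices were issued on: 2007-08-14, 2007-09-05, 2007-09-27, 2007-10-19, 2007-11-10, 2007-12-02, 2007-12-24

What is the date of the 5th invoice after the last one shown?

2008-04-12

The spacing is 22, 22, 22, 22, 22, 22 days — always 22 days.
2007-12-24 + 22 days = 2008-01-15.
2008-01-15 + 22 days = 2008-02-06.
2008-02-06 + 22 days = 2008-02-28.
2008-02-28 + 22 days = 2008-03-21.
2008-03-21 + 22 days = 2008-04-12.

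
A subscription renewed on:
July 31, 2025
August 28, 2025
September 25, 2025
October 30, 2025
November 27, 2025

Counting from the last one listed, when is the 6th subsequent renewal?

May 28, 2026

All Thursdays; the gaps (28, 28, 35, 28) vary with month length.
This is the last Thursday of each month.
Last Thursday of December 2025: December 25, 2025.
January 2026 ends with Thursday January 29, 2026.
February 2026 ends with Thursday February 26, 2026.
Last Thursday of March 2026: March 26, 2026.
Last Thursday of April 2026: April 30, 2026.
May 2026 ends with Thursday May 28, 2026.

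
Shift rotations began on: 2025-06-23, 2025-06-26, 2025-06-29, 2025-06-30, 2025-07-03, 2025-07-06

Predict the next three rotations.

Every event lands on a Monday or Thursday or Sunday (gaps cycle 3, 3, 1, 3, 3).
So the schedule is: every Monday, Thursday and Sunday.
The following Monday is 2025-07-07.
Next Thursday: 2025-07-10.
The following Sunday is 2025-07-13.

2025-07-07, 2025-07-10, 2025-07-13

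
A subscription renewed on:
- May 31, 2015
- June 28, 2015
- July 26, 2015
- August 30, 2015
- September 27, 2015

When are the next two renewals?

October 25, 2015; November 29, 2015

All Sundays; the gaps (28, 28, 35, 28) vary with month length.
This is the last Sunday of each month.
October 2015 ends with Sunday October 25, 2015.
Last Sunday of November 2015: November 29, 2015.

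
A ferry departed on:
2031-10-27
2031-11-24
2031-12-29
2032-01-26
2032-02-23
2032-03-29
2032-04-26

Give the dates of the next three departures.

These are Mondays with 28, 35, 28, 28, 35, 28-day gaps.
Each is the final Monday of its month — 2031-12-29 is past the 28th, so '4th Monday' doesn't fit.
May 2032 ends with Monday 2032-05-31.
June 2032 ends with Monday 2032-06-28.
July 2032 ends with Monday 2032-07-26.

2032-05-31, 2032-06-28, 2032-07-26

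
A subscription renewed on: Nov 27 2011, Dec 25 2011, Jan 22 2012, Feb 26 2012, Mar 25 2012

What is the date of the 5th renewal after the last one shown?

These are Sundays at 28- or 35-day spacing (28, 28, 35, 28).
The pattern: 4th Sunday of the month.
April 2012 — 4th Sunday is Apr 22 2012.
4th Sunday of May 2012: May 27 2012.
4th Sunday of June 2012: Jun 24 2012.
4th Sunday of July 2012: Jul 22 2012.
4th Sunday of August 2012: Aug 26 2012.

Aug 26 2012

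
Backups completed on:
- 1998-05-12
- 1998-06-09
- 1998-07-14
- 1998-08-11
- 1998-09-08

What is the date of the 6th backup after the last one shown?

1999-03-09

Gaps: 28, 35, 28, 28 days — a mix of 28 and 35. Every date is a Tuesday.
Each is the 2nd Tuesday of its month.
2nd Tuesday of October 1998: 1998-10-13.
November 1998 — 2nd Tuesday is 1998-11-10.
2nd Tuesday of December 1998: 1998-12-08.
2nd Tuesday of January 1999: 1999-01-12.
2nd Tuesday of February 1999: 1999-02-09.
2nd Tuesday of March 1999: 1999-03-09.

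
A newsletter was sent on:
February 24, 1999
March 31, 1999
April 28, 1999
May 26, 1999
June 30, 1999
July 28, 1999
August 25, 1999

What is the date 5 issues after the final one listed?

January 26, 2000

All Wednesdays; the gaps (35, 28, 28, 35, 28, 28) vary with month length.
This is the last Wednesday of each month.
September 1999 ends with Wednesday September 29, 1999.
October 1999 ends with Wednesday October 27, 1999.
Last Wednesday of November 1999: November 24, 1999.
Last Wednesday of December 1999: December 29, 1999.
Last Wednesday of January 2000: January 26, 2000.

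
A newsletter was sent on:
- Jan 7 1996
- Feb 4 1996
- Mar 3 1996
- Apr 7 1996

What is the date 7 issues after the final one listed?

All dates are Sundays, 28, 28, 35 days apart.
Specifically, the 1st Sunday of each month.
1st Sunday of May 1996: May 5 1996.
1st Sunday of June 1996: Jun 2 1996.
July 1996 — 1st Sunday is Jul 7 1996.
August 1996 — 1st Sunday is Aug 4 1996.
September 1996 — 1st Sunday is Sep 1 1996.
1st Sunday of October 1996: Oct 6 1996.
November 1996 — 1st Sunday is Nov 3 1996.

Nov 3 1996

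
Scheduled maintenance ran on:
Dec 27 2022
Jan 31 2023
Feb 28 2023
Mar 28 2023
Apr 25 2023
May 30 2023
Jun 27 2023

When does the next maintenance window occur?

Every date is a Tuesday; gaps 35, 28, 28, 28, 35, 28 days.
Each is the last Tuesday of its month (at least one falls on the 29th or later, ruling out '4th Tuesday').
July 2023 ends with Tuesday Jul 25 2023.

Jul 25 2023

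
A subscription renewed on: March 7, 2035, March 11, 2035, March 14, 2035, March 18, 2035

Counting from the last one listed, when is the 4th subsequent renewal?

April 1, 2035

Every event lands on a Wednesday or Sunday (gaps cycle 4, 3, 4).
So the schedule is: every Wednesday and Sunday.
Next Wednesday: March 21, 2035.
Next Sunday: March 25, 2035.
Next Wednesday: March 28, 2035.
Next Sunday: April 1, 2035.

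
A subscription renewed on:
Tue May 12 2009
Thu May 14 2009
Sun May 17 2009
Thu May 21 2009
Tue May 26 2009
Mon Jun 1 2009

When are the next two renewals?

Mon Jun 8 2009, Tue Jun 16 2009

Gaps: 2, 3, 4, 5, 6 days — each gap is 1 larger than the previous one.
Next gap: 7 days. Mon Jun 1 2009 + 7 days = Mon Jun 8 2009.
Next gap: 8 days. Mon Jun 8 2009 + 8 days = Tue Jun 16 2009.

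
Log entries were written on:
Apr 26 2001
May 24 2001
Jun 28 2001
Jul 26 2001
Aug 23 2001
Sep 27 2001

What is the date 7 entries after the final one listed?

Apr 25 2002

Gaps: 28, 35, 28, 28, 35 days — a mix of 28 and 35. Every date is a Thursday.
Each is the 4th Thursday of its month.
October 2001 — 4th Thursday is Oct 25 2001.
4th Thursday of November 2001: Nov 22 2001.
December 2001 — 4th Thursday is Dec 27 2001.
4th Thursday of January 2002: Jan 24 2002.
4th Thursday of February 2002: Feb 28 2002.
4th Thursday of March 2002: Mar 28 2002.
April 2002 — 4th Thursday is Apr 25 2002.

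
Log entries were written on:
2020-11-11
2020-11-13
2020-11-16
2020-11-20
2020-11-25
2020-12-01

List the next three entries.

2020-12-08, 2020-12-16, 2020-12-25

Intervals are 2, 3, 4, 5, 6 days — an arithmetic progression with common difference 1.
Next gap: 7 days. 2020-12-01 + 7 days = 2020-12-08.
Next gap: 8 days. 2020-12-08 + 8 days = 2020-12-16.
Next gap: 9 days. 2020-12-16 + 9 days = 2020-12-25.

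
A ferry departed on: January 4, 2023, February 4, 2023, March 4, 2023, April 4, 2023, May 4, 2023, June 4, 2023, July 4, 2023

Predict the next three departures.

Each date is the 4th; the gaps (31, 28, 31, 30, 31, 30) track the month lengths.
The rule is the 4th of each month.
August 2023: August 4, 2023.
September 2023: September 4, 2023.
October 2023: October 4, 2023.

August 4, 2023; September 4, 2023; October 4, 2023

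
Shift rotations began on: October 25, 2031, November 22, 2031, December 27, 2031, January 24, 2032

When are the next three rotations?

February 28, 2032; March 27, 2032; April 24, 2032

Gaps: 28, 35, 28 days — a mix of 28 and 35. Every date is a Saturday.
Each is the 4th Saturday of its month.
4th Saturday of February 2032: February 28, 2032.
March 2032 — 4th Saturday is March 27, 2032.
April 2032 — 4th Saturday is April 24, 2032.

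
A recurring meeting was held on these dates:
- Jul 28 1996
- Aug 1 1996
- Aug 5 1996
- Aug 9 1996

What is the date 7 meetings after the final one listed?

The spacing is 4, 4, 4 days — always 4 days.
Aug 9 1996 + 4 days = Aug 13 1996.
Aug 13 1996 + 4 days = Aug 17 1996.
Aug 17 1996 + 4 days = Aug 21 1996.
Aug 21 1996 + 4 days = Aug 25 1996.
Aug 25 1996 + 4 days = Aug 29 1996.
Aug 29 1996 + 4 days = Sep 2 1996.
Sep 2 1996 + 4 days = Sep 6 1996.

Sep 6 1996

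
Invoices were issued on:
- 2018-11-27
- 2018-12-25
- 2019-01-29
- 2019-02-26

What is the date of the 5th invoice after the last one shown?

Every date is a Tuesday; gaps 28, 35, 28 days.
Each is the last Tuesday of its month (at least one falls on the 29th or later, ruling out '4th Tuesday').
March 2019 ends with Tuesday 2019-03-26.
April 2019 ends with Tuesday 2019-04-30.
Last Tuesday of May 2019: 2019-05-28.
Last Tuesday of June 2019: 2019-06-25.
July 2019 ends with Tuesday 2019-07-30.

2019-07-30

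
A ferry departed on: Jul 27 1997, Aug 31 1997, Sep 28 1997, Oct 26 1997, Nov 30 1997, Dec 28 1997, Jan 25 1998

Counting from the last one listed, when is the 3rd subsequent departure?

Every date is a Sunday; gaps 35, 28, 28, 35, 28, 28 days.
Each is the last Sunday of its month (at least one falls on the 29th or later, ruling out '4th Sunday').
February 1998 ends with Sunday Feb 22 1998.
March 1998 ends with Sunday Mar 29 1998.
April 1998 ends with Sunday Apr 26 1998.

Apr 26 1998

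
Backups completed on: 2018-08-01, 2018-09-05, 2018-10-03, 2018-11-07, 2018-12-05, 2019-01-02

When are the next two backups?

Gaps: 35, 28, 35, 28, 28 days — a mix of 28 and 35. Every date is a Wednesday.
Each is the 1st Wednesday of its month.
1st Wednesday of February 2019: 2019-02-06.
1st Wednesday of March 2019: 2019-03-06.

2019-02-06, 2019-03-06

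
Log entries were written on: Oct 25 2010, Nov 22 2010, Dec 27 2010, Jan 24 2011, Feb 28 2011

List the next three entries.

Gaps: 28, 35, 28, 35 days — a mix of 28 and 35. Every date is a Monday.
Each is the 4th Monday of its month.
4th Monday of March 2011: Mar 28 2011.
April 2011 — 4th Monday is Apr 25 2011.
4th Monday of May 2011: May 23 2011.

Mar 28 2011, Apr 25 2011, May 23 2011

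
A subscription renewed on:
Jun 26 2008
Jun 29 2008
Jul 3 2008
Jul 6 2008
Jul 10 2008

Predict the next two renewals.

Jul 13 2008, Jul 17 2008

The gap pattern 3, 4, 3, 4 repeats every 2 events.
These are the Thursdays and Sundays of each week.
Next Sunday: Jul 13 2008.
Next Thursday: Jul 17 2008.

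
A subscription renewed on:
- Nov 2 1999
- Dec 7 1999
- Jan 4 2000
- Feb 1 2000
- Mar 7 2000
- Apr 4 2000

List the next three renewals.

All dates are Tuesdays, 35, 28, 28, 35, 28 days apart.
Specifically, the 1st Tuesday of each month.
May 2000 — 1st Tuesday is May 2 2000.
1st Tuesday of June 2000: Jun 6 2000.
July 2000 — 1st Tuesday is Jul 4 2000.

May 2 2000, Jun 6 2000, Jul 4 2000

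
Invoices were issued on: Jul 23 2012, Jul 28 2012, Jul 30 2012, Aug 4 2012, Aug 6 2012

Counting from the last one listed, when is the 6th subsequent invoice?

Every event lands on a Monday or Saturday (gaps cycle 5, 2, 5, 2).
So the schedule is: every Monday and Saturday.
The following Saturday is Aug 11 2012.
Next Monday: Aug 13 2012.
The following Saturday is Aug 18 2012.
The following Monday is Aug 20 2012.
The following Saturday is Aug 25 2012.
Next Monday: Aug 27 2012.

Aug 27 2012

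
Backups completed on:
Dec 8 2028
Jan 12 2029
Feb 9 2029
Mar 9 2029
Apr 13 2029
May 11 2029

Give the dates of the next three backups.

Jun 8 2029, Jul 13 2029, Aug 10 2029

All dates are Fridays, 35, 28, 28, 35, 28 days apart.
Specifically, the 2nd Friday of each month.
June 2029 — 2nd Friday is Jun 8 2029.
July 2029 — 2nd Friday is Jul 13 2029.
August 2029 — 2nd Friday is Aug 10 2029.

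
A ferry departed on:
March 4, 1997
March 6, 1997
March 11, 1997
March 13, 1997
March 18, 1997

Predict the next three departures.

March 20, 1997; March 25, 1997; March 27, 1997

The gap pattern 2, 5, 2, 5 repeats every 2 events.
These are the Tuesdays and Thursdays of each week.
Next Thursday: March 20, 1997.
Next Tuesday: March 25, 1997.
Next Thursday: March 27, 1997.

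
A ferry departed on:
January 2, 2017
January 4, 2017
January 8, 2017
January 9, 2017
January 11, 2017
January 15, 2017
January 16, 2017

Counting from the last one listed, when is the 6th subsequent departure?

Every event lands on a Monday or Wednesday or Sunday (gaps cycle 2, 4, 1, 2, 4, 1).
So the schedule is: every Monday, Wednesday and Sunday.
The following Wednesday is January 18, 2017.
Next Sunday: January 22, 2017.
Next Monday: January 23, 2017.
The following Wednesday is January 25, 2017.
The following Sunday is January 29, 2017.
Next Monday: January 30, 2017.

January 30, 2017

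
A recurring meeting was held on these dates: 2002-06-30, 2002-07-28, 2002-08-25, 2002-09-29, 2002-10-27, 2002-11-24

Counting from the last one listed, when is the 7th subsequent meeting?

2003-06-29

Every date is a Sunday; gaps 28, 28, 35, 28, 28 days.
Each is the last Sunday of its month (at least one falls on the 29th or later, ruling out '4th Sunday').
Last Sunday of December 2002: 2002-12-29.
January 2003 ends with Sunday 2003-01-26.
Last Sunday of February 2003: 2003-02-23.
March 2003 ends with Sunday 2003-03-30.
Last Sunday of April 2003: 2003-04-27.
May 2003 ends with Sunday 2003-05-25.
Last Sunday of June 2003: 2003-06-29.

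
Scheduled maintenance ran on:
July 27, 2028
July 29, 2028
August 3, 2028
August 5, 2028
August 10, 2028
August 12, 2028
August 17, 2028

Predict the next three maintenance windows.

The gap pattern 2, 5, 2, 5, 2, 5 repeats every 2 events.
These are the Thursdays and Saturdays of each week.
The following Saturday is August 19, 2028.
Next Thursday: August 24, 2028.
The following Saturday is August 26, 2028.

August 19, 2028; August 24, 2028; August 26, 2028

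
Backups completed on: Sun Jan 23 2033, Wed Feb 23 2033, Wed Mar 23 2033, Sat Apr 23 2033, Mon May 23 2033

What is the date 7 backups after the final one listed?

Fri Dec 23 2033

The day-of-month is always 23 (31, 28, 31, 30 days between events).
So this recurs on the 23rd of each month.
Next: June 2033 → Thu Jun 23 2033.
Next: July 2033 → Sat Jul 23 2033.
Next: August 2033 → Tue Aug 23 2033.
Next: September 2033 → Fri Sep 23 2033.
October 2033: Sun Oct 23 2033.
Next: November 2033 → Wed Nov 23 2033.
December 2033: Fri Dec 23 2033.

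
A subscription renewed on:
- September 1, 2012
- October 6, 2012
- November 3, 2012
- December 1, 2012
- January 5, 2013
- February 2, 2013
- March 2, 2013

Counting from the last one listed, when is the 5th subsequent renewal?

These are Saturdays at 28- or 35-day spacing (35, 28, 28, 35, 28, 28).
The pattern: 1st Saturday of the month.
1st Saturday of April 2013: April 6, 2013.
1st Saturday of May 2013: May 4, 2013.
1st Saturday of June 2013: June 1, 2013.
1st Saturday of July 2013: July 6, 2013.
1st Saturday of August 2013: August 3, 2013.

August 3, 2013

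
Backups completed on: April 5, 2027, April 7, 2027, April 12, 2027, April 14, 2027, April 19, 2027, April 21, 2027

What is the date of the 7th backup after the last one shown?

Every event lands on a Monday or Wednesday (gaps cycle 2, 5, 2, 5, 2).
So the schedule is: every Monday and Wednesday.
The following Monday is April 26, 2027.
Next Wednesday: April 28, 2027.
The following Monday is May 3, 2027.
Next Wednesday: May 5, 2027.
The following Monday is May 10, 2027.
The following Wednesday is May 12, 2027.
Next Monday: May 17, 2027.

May 17, 2027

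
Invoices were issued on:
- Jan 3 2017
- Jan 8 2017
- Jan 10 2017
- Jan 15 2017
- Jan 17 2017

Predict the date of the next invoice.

Jan 22 2017

Gaps: 5, 2, 5, 2 days — not constant, but cyclic with period 2.
The events fall on every Tuesday and Sunday.
The following Sunday is Jan 22 2017.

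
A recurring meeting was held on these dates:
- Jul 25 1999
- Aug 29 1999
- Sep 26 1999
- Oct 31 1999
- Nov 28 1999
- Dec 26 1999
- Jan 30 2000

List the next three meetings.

Feb 27 2000, Mar 26 2000, Apr 30 2000

These are Sundays with 35, 28, 35, 28, 28, 35-day gaps.
Each is the final Sunday of its month — Aug 29 1999 is past the 28th, so '4th Sunday' doesn't fit.
Last Sunday of February 2000: Feb 27 2000.
Last Sunday of March 2000: Mar 26 2000.
April 2000 ends with Sunday Apr 30 2000.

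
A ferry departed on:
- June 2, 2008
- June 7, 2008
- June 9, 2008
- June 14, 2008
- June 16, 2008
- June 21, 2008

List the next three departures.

Every event lands on a Monday or Saturday (gaps cycle 5, 2, 5, 2, 5).
So the schedule is: every Monday and Saturday.
Next Monday: June 23, 2008.
Next Saturday: June 28, 2008.
Next Monday: June 30, 2008.

June 23, 2008; June 28, 2008; June 30, 2008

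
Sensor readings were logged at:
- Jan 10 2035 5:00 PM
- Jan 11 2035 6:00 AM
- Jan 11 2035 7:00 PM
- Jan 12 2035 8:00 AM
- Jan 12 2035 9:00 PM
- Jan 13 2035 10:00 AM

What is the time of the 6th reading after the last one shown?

Jan 16 2035 4:00 PM

Gaps: 13, 13, 13, 13, 13 hours — each event is 13 hours after the previous one.
Jan 13 2035 10:00 AM + 13 h = Jan 13 2035 11:00 PM.
Jan 13 2035 11:00 PM + 13 h = Jan 14 2035 12:00 PM.
Jan 14 2035 12:00 PM + 13 h = Jan 15 2035 1:00 AM.
Jan 15 2035 1:00 AM + 13 h = Jan 15 2035 2:00 PM.
Jan 15 2035 2:00 PM + 13 h = Jan 16 2035 3:00 AM.
Jan 16 2035 3:00 AM + 13 h = Jan 16 2035 4:00 PM.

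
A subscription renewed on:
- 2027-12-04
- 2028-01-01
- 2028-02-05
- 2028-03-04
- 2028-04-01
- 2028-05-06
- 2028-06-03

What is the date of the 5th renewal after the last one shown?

These are Saturdays at 28- or 35-day spacing (28, 35, 28, 28, 35, 28).
The pattern: 1st Saturday of the month.
1st Saturday of July 2028: 2028-07-01.
August 2028 — 1st Saturday is 2028-08-05.
1st Saturday of September 2028: 2028-09-02.
1st Saturday of October 2028: 2028-10-07.
November 2028 — 1st Saturday is 2028-11-04.

2028-11-04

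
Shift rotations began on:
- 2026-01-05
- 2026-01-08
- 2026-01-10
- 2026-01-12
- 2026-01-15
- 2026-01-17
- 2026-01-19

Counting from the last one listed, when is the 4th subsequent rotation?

2026-01-29

Gaps: 3, 2, 2, 3, 2, 2 days — not constant, but cyclic with period 3.
The events fall on every Monday, Thursday and Saturday.
The following Thursday is 2026-01-22.
Next Saturday: 2026-01-24.
Next Monday: 2026-01-26.
Next Thursday: 2026-01-29.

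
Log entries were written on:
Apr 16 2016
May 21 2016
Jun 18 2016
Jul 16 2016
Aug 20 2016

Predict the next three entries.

All dates are Saturdays, 35, 28, 28, 35 days apart.
Specifically, the 3rd Saturday of each month.
3rd Saturday of September 2016: Sep 17 2016.
3rd Saturday of October 2016: Oct 15 2016.
3rd Saturday of November 2016: Nov 19 2016.

Sep 17 2016, Oct 15 2016, Nov 19 2016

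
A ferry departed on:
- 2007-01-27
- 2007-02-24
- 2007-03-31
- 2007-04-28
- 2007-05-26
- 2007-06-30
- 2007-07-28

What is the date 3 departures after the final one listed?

These are Saturdays with 28, 35, 28, 28, 35, 28-day gaps.
Each is the final Saturday of its month — 2007-03-31 is past the 28th, so '4th Saturday' doesn't fit.
August 2007 ends with Saturday 2007-08-25.
September 2007 ends with Saturday 2007-09-29.
October 2007 ends with Saturday 2007-10-27.

2007-10-27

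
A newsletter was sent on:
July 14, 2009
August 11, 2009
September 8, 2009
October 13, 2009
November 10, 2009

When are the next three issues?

Gaps: 28, 28, 35, 28 days — a mix of 28 and 35. Every date is a Tuesday.
Each is the 2nd Tuesday of its month.
2nd Tuesday of December 2009: December 8, 2009.
January 2010 — 2nd Tuesday is January 12, 2010.
2nd Tuesday of February 2010: February 9, 2010.

December 8, 2009; January 12, 2010; February 9, 2010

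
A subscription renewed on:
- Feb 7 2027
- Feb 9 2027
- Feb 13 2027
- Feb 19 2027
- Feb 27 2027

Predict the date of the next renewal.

Intervals are 2, 4, 6, 8 days — an arithmetic progression with common difference 2.
Next gap: 10 days. Feb 27 2027 + 10 days = Mar 9 2027.

Mar 9 2027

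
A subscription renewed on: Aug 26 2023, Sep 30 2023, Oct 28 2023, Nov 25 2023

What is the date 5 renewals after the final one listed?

Every date is a Saturday; gaps 35, 28, 28 days.
Each is the last Saturday of its month (at least one falls on the 29th or later, ruling out '4th Saturday').
December 2023 ends with Saturday Dec 30 2023.
January 2024 ends with Saturday Jan 27 2024.
Last Saturday of February 2024: Feb 24 2024.
March 2024 ends with Saturday Mar 30 2024.
Last Saturday of April 2024: Apr 27 2024.

Apr 27 2024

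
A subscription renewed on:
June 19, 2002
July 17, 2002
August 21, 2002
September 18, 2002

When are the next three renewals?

These are Wednesdays at 28- or 35-day spacing (28, 35, 28).
The pattern: 3rd Wednesday of the month.
October 2002 — 3rd Wednesday is October 16, 2002.
November 2002 — 3rd Wednesday is November 20, 2002.
3rd Wednesday of December 2002: December 18, 2002.

October 16, 2002; November 20, 2002; December 18, 2002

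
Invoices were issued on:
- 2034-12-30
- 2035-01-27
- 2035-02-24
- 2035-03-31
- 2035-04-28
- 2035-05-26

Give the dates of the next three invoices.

These are Saturdays with 28, 28, 35, 28, 28-day gaps.
Each is the final Saturday of its month — 2034-12-30 is past the 28th, so '4th Saturday' doesn't fit.
June 2035 ends with Saturday 2035-06-30.
Last Saturday of July 2035: 2035-07-28.
August 2035 ends with Saturday 2035-08-25.

2035-06-30, 2035-07-28, 2035-08-25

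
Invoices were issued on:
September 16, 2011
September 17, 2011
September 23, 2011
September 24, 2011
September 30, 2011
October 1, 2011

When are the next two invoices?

October 7, 2011; October 8, 2011

The gap pattern 1, 6, 1, 6, 1 repeats every 2 events.
These are the Fridays and Saturdays of each week.
Next Friday: October 7, 2011.
The following Saturday is October 8, 2011.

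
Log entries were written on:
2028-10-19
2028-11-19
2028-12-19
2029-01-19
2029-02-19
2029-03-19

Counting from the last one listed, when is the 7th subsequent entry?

The day-of-month is always 19 (31, 30, 31, 31, 28 days between events).
So this recurs on the 19th of each month.
April 2029: 2029-04-19.
Next: May 2029 → 2029-05-19.
Next: June 2029 → 2029-06-19.
Next: July 2029 → 2029-07-19.
Next: August 2029 → 2029-08-19.
September 2029: 2029-09-19.
Next: October 2029 → 2029-10-19.

2029-10-19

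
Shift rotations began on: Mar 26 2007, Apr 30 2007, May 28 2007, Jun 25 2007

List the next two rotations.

Jul 30 2007, Aug 27 2007

All Mondays; the gaps (35, 28, 28) vary with month length.
This is the last Monday of each month.
Last Monday of July 2007: Jul 30 2007.
August 2007 ends with Monday Aug 27 2007.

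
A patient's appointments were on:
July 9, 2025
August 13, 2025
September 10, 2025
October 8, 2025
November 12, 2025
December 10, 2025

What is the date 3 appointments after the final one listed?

All dates are Wednesdays, 35, 28, 28, 35, 28 days apart.
Specifically, the 2nd Wednesday of each month.
2nd Wednesday of January 2026: January 14, 2026.
2nd Wednesday of February 2026: February 11, 2026.
March 2026 — 2nd Wednesday is March 11, 2026.

March 11, 2026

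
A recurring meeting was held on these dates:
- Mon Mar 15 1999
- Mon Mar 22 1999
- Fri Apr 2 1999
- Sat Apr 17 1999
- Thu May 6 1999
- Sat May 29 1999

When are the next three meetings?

Fri Jun 25 1999, Mon Jul 26 1999, Mon Aug 30 1999

Intervals are 7, 11, 15, 19, 23 days — an arithmetic progression with common difference 4.
Next gap: 27 days. Sat May 29 1999 + 27 days = Fri Jun 25 1999.
Next gap: 31 days. Fri Jun 25 1999 + 31 days = Mon Jul 26 1999.
Next gap: 35 days. Mon Jul 26 1999 + 35 days = Mon Aug 30 1999.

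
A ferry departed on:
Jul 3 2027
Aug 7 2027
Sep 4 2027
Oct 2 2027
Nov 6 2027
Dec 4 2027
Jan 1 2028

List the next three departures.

Feb 5 2028, Mar 4 2028, Apr 1 2028

All dates are Saturdays, 35, 28, 28, 35, 28, 28 days apart.
Specifically, the 1st Saturday of each month.
February 2028 — 1st Saturday is Feb 5 2028.
March 2028 — 1st Saturday is Mar 4 2028.
April 2028 — 1st Saturday is Apr 1 2028.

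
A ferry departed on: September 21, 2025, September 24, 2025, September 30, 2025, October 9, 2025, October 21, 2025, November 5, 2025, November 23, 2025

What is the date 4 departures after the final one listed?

March 5, 2026

The spacing grows by 3 each time: 3, 6, 9, 12, 15, 18 days.
Next gap: 21 days. November 23, 2025 + 21 days = December 14, 2025.
Next gap: 24 days. December 14, 2025 + 24 days = January 7, 2026.
Next gap: 27 days. January 7, 2026 + 27 days = February 3, 2026.
Next gap: 30 days. February 3, 2026 + 30 days = March 5, 2026.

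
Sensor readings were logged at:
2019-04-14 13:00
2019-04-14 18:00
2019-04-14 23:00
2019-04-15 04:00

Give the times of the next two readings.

The interval is a steady 5 hours (5, 5, 5).
2019-04-15 04:00 + 5 h = 2019-04-15 09:00.
2019-04-15 09:00 + 5 h = 2019-04-15 14:00.

2019-04-15 09:00, 2019-04-15 14:00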